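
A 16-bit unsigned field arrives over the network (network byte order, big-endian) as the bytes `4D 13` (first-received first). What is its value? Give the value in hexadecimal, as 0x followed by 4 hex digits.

0x4D13

In big-endian order the high byte comes first in memory.
The bytes are already most-significant first: 0x4D13.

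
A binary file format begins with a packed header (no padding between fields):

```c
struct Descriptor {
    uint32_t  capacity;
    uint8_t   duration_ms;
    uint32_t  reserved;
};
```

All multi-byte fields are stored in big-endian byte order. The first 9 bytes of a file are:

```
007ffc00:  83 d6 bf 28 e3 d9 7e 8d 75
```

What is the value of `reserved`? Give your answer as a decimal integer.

`reserved` follows `capacity` (4 B), `duration_ms` (1 B), so it starts at offset 4 + 1 = 5 and occupies 4 bytes.
Bytes at offsets 5..8: D9 7E 8D 75.
Big-endian: lowest address holds the most-significant byte.
The bytes are already most-significant first: 0xD97E8D75.
0xD97E8D75 = 3648949621.

3648949621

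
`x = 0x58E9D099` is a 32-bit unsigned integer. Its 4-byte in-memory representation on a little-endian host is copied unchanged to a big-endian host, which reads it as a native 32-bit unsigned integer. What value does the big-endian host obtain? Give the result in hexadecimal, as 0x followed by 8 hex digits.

Stored little-endian, the bytes at ascending addresses are 99 D0 E9 58.
Read back as big-endian, the last byte is least significant, giving 0x99D0E958.

0x99D0E958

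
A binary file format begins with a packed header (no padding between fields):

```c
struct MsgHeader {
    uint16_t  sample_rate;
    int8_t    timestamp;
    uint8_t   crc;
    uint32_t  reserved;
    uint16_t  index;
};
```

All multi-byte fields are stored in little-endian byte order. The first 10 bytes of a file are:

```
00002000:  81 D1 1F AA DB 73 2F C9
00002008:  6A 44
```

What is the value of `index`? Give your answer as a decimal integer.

17514

`index` follows `sample_rate` (2 B), `timestamp` (1 B), `crc` (1 B), `reserved` (4 B), so it starts at offset 2 + 1 + 1 + 4 = 8 and occupies 2 bytes.
Bytes at offsets 8..9: 6A 44.
Little-endian stores the least-significant byte at the lowest address.
Reassemble most-significant byte first: 44 6A → 0x446A.
0x446A = 17514.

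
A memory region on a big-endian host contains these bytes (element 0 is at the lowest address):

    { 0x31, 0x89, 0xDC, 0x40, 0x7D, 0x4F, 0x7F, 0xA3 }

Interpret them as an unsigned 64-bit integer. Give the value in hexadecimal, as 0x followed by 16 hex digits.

Big-endian stores the most-significant byte at the lowest address.
The bytes are already most-significant first: 0x3189DC407D4F7FA3.

0x3189DC407D4F7FA3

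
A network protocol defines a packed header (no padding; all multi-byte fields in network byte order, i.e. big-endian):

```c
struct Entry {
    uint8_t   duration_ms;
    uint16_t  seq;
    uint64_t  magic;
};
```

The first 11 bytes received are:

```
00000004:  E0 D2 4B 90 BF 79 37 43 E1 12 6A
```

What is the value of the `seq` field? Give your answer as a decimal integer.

`seq` follows `duration_ms` (1 byte), so it starts at byte offset 1 and occupies 2 bytes.
Bytes at offsets 1..2: D2 4B.
In big-endian order the high byte comes first in memory.
The bytes are already most-significant first: 0xD24B.
0xD24B = 53835.

53835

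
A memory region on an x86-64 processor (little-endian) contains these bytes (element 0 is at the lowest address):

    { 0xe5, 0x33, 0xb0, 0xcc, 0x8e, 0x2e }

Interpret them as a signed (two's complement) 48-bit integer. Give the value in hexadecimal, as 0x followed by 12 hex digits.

0x2E8ECCB033E5

Little-endian: lowest address holds the least-significant byte.
Reassemble most-significant byte first: 2E 8E CC B0 33 E5 → 0x2E8ECCB033E5.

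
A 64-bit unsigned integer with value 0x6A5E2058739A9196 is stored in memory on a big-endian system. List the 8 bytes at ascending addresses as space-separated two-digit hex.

6A 5E 20 58 73 9A 91 96

Split into bytes (most-significant first): 6A 5E 20 58 73 9A 91 96.
Big-endian stores the most-significant byte at the lowest address.
So the memory order matches the most-significant-first order: 6A 5E 20 58 73 9A 91 96.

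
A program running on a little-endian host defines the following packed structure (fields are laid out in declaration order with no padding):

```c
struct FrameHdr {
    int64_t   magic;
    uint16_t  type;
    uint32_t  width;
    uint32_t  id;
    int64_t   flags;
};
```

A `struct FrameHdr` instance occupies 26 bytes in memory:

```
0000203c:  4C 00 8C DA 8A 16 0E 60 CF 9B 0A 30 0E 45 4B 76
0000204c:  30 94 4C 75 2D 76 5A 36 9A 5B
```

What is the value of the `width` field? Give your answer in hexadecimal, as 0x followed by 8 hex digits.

`width` follows `magic` (8 B), `type` (2 B), so it starts at offset 8 + 2 = 10 and occupies 4 bytes.
Bytes at offsets 10..13: 0A 30 0E 45.
Little-endian stores the least-significant byte at the lowest address.
Reassemble most-significant byte first: 45 0E 30 0A → 0x450E300A.

0x450E300A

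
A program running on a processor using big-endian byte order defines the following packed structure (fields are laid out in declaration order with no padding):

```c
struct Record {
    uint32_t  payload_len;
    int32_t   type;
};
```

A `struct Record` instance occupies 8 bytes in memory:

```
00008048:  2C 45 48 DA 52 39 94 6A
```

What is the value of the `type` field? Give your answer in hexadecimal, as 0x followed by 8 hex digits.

0x5239946A

`type` follows `payload_len` (4 bytes), so it starts at byte offset 4 and occupies 4 bytes.
Bytes at offsets 4..7: 52 39 94 6A.
Big-endian stores the most-significant byte at the lowest address.
The bytes are already most-significant first: 0x5239946A.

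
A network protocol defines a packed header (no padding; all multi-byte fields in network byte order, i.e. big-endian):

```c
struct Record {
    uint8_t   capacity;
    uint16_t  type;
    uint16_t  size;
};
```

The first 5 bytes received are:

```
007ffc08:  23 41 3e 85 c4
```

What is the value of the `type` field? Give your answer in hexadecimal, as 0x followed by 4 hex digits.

`type` follows `capacity` (1 byte), so it starts at byte offset 1 and occupies 2 bytes.
Bytes at offsets 1..2: 41 3E.
Big-endian stores the most-significant byte at the lowest address.
The bytes are already most-significant first: 0x413E.

0x413E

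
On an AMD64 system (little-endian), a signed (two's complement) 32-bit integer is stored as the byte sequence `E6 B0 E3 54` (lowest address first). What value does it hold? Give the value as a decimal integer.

Little-endian stores the least-significant byte at the lowest address.
Reassemble most-significant byte first: 54 E3 B0 E6 → 0x54E3B0E6.
0x54E3B0E6 = 1424208102.

1424208102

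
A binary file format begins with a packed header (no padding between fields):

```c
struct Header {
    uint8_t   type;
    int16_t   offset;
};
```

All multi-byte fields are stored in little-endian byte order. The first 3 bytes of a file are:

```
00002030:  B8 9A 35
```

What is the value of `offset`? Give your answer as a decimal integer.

13722

`offset` follows `type` (1 byte), so it starts at byte offset 1 and occupies 2 bytes.
Bytes at offsets 1..2: 9A 35.
Little-endian: lowest address holds the least-significant byte.
Reassemble most-significant byte first: 35 9A → 0x359A.
0x359A = 13722.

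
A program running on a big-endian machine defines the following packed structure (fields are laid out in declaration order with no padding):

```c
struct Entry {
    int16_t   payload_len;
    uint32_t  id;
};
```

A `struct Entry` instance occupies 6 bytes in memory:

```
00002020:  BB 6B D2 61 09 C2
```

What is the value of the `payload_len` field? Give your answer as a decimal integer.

`payload_len` is the first field, at byte offset 0, occupying 2 bytes.
Bytes at offsets 0..1: BB 6B.
Big-endian: lowest address holds the most-significant byte.
The bytes are already most-significant first: 0xBB6B.
Top bit is set, so as a signed 16-bit value this is 0xBB6B − 2^16 = -17557.

-17557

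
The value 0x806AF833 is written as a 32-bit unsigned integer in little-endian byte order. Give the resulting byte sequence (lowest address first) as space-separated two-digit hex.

Split into bytes (most-significant first): 80 6A F8 33.
Little-endian stores the least-significant byte at the lowest address.
So at ascending addresses the bytes are 33 F8 6A 80.

33 F8 6A 80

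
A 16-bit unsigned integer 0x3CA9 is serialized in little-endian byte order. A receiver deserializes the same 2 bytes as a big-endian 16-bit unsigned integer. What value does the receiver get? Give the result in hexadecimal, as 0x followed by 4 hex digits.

Stored little-endian, the bytes at ascending addresses are A9 3C.
Read back as big-endian, the last byte is least significant, giving 0xA93C.

0xA93C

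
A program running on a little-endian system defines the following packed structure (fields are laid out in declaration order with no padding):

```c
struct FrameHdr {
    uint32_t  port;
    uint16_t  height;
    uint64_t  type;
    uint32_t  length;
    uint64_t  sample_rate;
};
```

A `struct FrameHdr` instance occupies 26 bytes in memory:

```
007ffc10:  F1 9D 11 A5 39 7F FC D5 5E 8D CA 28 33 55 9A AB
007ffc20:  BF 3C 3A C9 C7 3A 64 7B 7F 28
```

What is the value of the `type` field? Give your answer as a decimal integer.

6139295567456425468

`type` follows `port` (4 B), `height` (2 B), so it starts at offset 4 + 2 = 6 and occupies 8 bytes.
Bytes at offsets 6..13: FC D5 5E 8D CA 28 33 55.
Little-endian stores the least-significant byte at the lowest address.
Reassemble most-significant byte first: 55 33 28 CA 8D 5E D5 FC → 0x553328CA8D5ED5FC.
0x553328CA8D5ED5FC = 6139295567456425468.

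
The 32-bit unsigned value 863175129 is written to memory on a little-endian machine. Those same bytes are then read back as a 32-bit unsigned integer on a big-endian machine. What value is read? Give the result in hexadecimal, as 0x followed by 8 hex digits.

863175129 in 32-bit hexadecimal is 0x337301D9.
Stored little-endian, the bytes at ascending addresses are D9 01 73 33.
Read back as big-endian, the last byte is least significant, giving 0xD9017333.

0xD9017333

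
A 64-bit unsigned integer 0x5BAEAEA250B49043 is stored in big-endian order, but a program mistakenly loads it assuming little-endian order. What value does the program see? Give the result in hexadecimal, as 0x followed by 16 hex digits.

0x4390B450A2AEAE5B

Stored big-endian, the bytes at ascending addresses are 5B AE AE A2 50 B4 90 43.
Read back as little-endian, the first byte is least significant, giving 0x4390B450A2AEAE5B.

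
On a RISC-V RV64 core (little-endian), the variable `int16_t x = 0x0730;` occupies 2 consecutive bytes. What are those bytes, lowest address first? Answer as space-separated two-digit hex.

30 07

Split into bytes (most-significant first): 07 30.
Little-endian: lowest address holds the least-significant byte.
So at ascending addresses the bytes are 30 07.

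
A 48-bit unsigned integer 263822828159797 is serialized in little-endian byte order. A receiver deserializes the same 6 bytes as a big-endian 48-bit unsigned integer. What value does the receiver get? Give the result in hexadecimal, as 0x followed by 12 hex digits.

0x35C3F409F2EF

263822828159797 in 48-bit hexadecimal is 0xEFF209F4C335.
Stored little-endian, the bytes at ascending addresses are 35 C3 F4 09 F2 EF.
Read back as big-endian, the last byte is least significant, giving 0x35C3F409F2EF.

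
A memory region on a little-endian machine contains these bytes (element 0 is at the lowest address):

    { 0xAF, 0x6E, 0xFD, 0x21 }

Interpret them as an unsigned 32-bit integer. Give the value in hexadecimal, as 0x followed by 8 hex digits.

Little-endian: lowest address holds the least-significant byte.
Reassemble most-significant byte first: 21 FD 6E AF → 0x21FD6EAF.

0x21FD6EAF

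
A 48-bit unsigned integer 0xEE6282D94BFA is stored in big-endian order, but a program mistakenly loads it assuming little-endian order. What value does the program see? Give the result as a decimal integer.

275203678692078

Stored big-endian, the bytes at ascending addresses are EE 62 82 D9 4B FA.
Read back as little-endian, the first byte is least significant, giving 0xFA4BD98262EE.
0xFA4BD98262EE = 275203678692078.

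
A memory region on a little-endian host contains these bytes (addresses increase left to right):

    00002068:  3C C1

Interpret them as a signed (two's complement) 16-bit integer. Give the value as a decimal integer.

-16068

In little-endian order the low byte comes first in memory.
Reassemble most-significant byte first: C1 3C → 0xC13C.
Top bit is set, so as a signed 16-bit value this is 0xC13C − 2^16 = -16068.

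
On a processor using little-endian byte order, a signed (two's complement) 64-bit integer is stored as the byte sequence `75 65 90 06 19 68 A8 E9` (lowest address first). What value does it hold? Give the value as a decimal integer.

In little-endian order the low byte comes first in memory.
Reassemble most-significant byte first: E9 A8 68 19 06 90 65 75 → 0xE9A8681906906575.
Top bit is set, so as a signed 64-bit value this is 0xE9A8681906906575 − 2^64 = -1609922410091354763.

-1609922410091354763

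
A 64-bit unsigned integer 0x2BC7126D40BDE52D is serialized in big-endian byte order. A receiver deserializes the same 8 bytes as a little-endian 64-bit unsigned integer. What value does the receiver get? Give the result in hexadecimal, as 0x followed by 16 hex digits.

0x2DE5BD406D12C72B

Stored big-endian, the bytes at ascending addresses are 2B C7 12 6D 40 BD E5 2D.
Read back as little-endian, the first byte is least significant, giving 0x2DE5BD406D12C72B.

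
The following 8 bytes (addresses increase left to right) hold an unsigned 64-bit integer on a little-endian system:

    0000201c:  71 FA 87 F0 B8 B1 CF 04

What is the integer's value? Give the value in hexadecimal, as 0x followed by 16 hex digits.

0x04CFB1B8F087FA71

In little-endian order the low byte comes first in memory.
Reassemble most-significant byte first: 04 CF B1 B8 F0 87 FA 71 → 0x04CFB1B8F087FA71.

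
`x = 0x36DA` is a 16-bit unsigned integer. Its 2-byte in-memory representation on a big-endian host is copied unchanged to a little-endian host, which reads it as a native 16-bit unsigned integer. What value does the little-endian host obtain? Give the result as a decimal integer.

Stored big-endian, the bytes at ascending addresses are 36 DA.
Read back as little-endian, the first byte is least significant, giving 0xDA36.
0xDA36 = 55862.

55862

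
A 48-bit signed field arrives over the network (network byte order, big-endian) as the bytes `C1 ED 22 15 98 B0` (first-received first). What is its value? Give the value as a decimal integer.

-68250753460048

Big-endian: lowest address holds the most-significant byte.
The bytes are already most-significant first: 0xC1ED221598B0.
Top bit is set, so as a signed 48-bit value this is 0xC1ED221598B0 − 2^48 = -68250753460048.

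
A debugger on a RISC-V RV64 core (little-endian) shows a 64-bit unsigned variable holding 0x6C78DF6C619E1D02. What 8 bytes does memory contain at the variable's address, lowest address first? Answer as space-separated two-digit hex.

Split into bytes (most-significant first): 6C 78 DF 6C 61 9E 1D 02.
In little-endian order the low byte comes first in memory.
So at ascending addresses the bytes are 02 1D 9E 61 6C DF 78 6C.

02 1D 9E 61 6C DF 78 6C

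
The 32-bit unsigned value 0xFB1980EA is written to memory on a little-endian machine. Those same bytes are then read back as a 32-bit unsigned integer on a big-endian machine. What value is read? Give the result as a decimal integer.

3934263803

Stored little-endian, the bytes at ascending addresses are EA 80 19 FB.
Read back as big-endian, the last byte is least significant, giving 0xEA8019FB.
0xEA8019FB = 3934263803.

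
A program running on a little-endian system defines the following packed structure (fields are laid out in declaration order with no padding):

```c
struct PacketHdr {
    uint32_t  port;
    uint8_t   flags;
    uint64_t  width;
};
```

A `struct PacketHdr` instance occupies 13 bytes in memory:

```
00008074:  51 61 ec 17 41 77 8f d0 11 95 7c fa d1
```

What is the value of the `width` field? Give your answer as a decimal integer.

15130542877795454839

`width` follows `port` (4 B), `flags` (1 B), so it starts at offset 4 + 1 = 5 and occupies 8 bytes.
Bytes at offsets 5..12: 77 8F D0 11 95 7C FA D1.
Little-endian stores the least-significant byte at the lowest address.
Reassemble most-significant byte first: D1 FA 7C 95 11 D0 8F 77 → 0xD1FA7C9511D08F77.
0xD1FA7C9511D08F77 = 15130542877795454839.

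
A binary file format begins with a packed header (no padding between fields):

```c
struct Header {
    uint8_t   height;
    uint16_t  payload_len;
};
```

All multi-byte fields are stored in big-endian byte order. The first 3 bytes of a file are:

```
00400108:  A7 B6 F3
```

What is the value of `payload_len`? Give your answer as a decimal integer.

`payload_len` follows `height` (1 byte), so it starts at byte offset 1 and occupies 2 bytes.
Bytes at offsets 1..2: B6 F3.
In big-endian order the high byte comes first in memory.
The bytes are already most-significant first: 0xB6F3.
0xB6F3 = 46835.

46835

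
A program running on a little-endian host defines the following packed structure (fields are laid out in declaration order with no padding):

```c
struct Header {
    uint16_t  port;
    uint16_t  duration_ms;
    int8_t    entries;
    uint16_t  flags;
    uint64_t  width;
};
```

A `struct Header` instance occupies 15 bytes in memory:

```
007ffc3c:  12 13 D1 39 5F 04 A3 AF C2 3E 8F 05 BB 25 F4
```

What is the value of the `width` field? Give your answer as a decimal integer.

17592673151945196207

`width` follows `port` (2 B), `duration_ms` (2 B), `entries` (1 B), `flags` (2 B), so it starts at offset 2 + 2 + 1 + 2 = 7 and occupies 8 bytes.
Bytes at offsets 7..14: AF C2 3E 8F 05 BB 25 F4.
Little-endian stores the least-significant byte at the lowest address.
Reassemble most-significant byte first: F4 25 BB 05 8F 3E C2 AF → 0xF425BB058F3EC2AF.
0xF425BB058F3EC2AF = 17592673151945196207.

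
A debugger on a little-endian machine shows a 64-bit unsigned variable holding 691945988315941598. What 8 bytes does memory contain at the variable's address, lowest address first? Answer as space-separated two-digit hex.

DE 0A 54 D5 35 49 9A 09

691945988315941598 in hexadecimal, padded to 64 bits, is 0x099A4935D5540ADE.
Split into bytes (most-significant first): 09 9A 49 35 D5 54 0A DE.
Little-endian stores the least-significant byte at the lowest address.
So at ascending addresses the bytes are DE 0A 54 D5 35 49 9A 09.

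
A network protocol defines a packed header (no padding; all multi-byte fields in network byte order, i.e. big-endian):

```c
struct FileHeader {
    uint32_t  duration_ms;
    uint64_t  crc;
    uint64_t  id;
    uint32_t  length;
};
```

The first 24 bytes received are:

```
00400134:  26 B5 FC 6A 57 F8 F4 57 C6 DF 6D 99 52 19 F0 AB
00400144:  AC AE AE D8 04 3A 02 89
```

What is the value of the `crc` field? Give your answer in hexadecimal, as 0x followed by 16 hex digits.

`crc` follows `duration_ms` (4 bytes), so it starts at byte offset 4 and occupies 8 bytes.
Bytes at offsets 4..11: 57 F8 F4 57 C6 DF 6D 99.
Big-endian: lowest address holds the most-significant byte.
The bytes are already most-significant first: 0x57F8F457C6DF6D99.

0x57F8F457C6DF6D99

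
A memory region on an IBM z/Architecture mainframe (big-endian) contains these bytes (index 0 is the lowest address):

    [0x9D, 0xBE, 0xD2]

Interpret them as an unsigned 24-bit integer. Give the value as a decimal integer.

10338002

Big-endian stores the most-significant byte at the lowest address.
The bytes are already most-significant first: 0x9DBED2.
0x9DBED2 = 10338002.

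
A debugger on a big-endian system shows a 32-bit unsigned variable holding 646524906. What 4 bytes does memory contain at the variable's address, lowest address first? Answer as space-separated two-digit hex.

26 89 2F EA

646524906 in hexadecimal, padded to 32 bits, is 0x26892FEA.
Split into bytes (most-significant first): 26 89 2F EA.
Big-endian stores the most-significant byte at the lowest address.
So the memory order matches the most-significant-first order: 26 89 2F EA.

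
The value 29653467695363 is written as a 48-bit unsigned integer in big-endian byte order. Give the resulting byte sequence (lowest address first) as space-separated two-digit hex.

29653467695363 in hexadecimal, padded to 48 bits, is 0x1AF83C688903.
Split into bytes (most-significant first): 1A F8 3C 68 89 03.
In big-endian order the high byte comes first in memory.
So the memory order matches the most-significant-first order: 1A F8 3C 68 89 03.

1A F8 3C 68 89 03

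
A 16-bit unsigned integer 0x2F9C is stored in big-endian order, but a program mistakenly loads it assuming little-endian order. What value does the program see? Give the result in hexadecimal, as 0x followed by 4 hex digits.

0x9C2F

Stored big-endian, the bytes at ascending addresses are 2F 9C.
Read back as little-endian, the first byte is least significant, giving 0x9C2F.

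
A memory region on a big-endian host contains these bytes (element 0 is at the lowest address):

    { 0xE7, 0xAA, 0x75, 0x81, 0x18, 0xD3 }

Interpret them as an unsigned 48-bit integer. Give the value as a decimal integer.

Big-endian stores the most-significant byte at the lowest address.
The bytes are already most-significant first: 0xE7AA758118D3.
0xE7AA758118D3 = 254719301851347.

254719301851347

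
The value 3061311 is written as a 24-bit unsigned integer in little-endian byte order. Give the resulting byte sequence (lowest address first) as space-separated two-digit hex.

3061311 in hexadecimal, padded to 24 bits, is 0x2EB63F.
Split into bytes (most-significant first): 2E B6 3F.
Little-endian: lowest address holds the least-significant byte.
So at ascending addresses the bytes are 3F B6 2E.

3F B6 2E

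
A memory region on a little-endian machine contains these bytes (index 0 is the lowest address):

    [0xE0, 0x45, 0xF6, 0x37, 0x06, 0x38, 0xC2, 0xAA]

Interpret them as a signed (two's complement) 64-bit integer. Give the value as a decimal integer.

-6142285342420089376

Little-endian stores the least-significant byte at the lowest address.
Reassemble most-significant byte first: AA C2 38 06 37 F6 45 E0 → 0xAAC2380637F645E0.
Top bit is set, so as a signed 64-bit value this is 0xAAC2380637F645E0 − 2^64 = -6142285342420089376.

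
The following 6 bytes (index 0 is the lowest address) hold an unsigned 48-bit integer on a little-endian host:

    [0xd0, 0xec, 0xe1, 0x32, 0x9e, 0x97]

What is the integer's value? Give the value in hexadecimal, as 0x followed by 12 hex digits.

Little-endian: lowest address holds the least-significant byte.
Reassemble most-significant byte first: 97 9E 32 E1 EC D0 → 0x979E32E1ECD0.

0x979E32E1ECD0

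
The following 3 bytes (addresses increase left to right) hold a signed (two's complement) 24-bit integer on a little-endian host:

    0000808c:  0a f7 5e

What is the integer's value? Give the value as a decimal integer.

6223626

Little-endian stores the least-significant byte at the lowest address.
Reassemble most-significant byte first: 5E F7 0A → 0x5EF70A.
0x5EF70A = 6223626.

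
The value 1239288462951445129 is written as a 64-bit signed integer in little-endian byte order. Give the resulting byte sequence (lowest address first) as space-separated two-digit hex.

1239288462951445129 in hexadecimal, padded to 64 bits, is 0x1132D64A8075F289.
Split into bytes (most-significant first): 11 32 D6 4A 80 75 F2 89.
Little-endian: lowest address holds the least-significant byte.
So at ascending addresses the bytes are 89 F2 75 80 4A D6 32 11.

89 F2 75 80 4A D6 32 11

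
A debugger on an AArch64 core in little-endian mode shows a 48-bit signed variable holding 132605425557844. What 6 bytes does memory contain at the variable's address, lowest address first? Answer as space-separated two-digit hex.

54 21 49 9B 9A 78

132605425557844 in hexadecimal, padded to 48 bits, is 0x789A9B492154.
Split into bytes (most-significant first): 78 9A 9B 49 21 54.
Little-endian: lowest address holds the least-significant byte.
So at ascending addresses the bytes are 54 21 49 9B 9A 78.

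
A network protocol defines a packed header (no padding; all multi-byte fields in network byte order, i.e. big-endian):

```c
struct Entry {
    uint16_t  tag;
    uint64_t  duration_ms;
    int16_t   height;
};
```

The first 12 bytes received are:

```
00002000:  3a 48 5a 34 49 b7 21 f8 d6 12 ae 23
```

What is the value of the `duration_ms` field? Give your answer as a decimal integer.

6499901213100267026

`duration_ms` follows `tag` (2 bytes), so it starts at byte offset 2 and occupies 8 bytes.
Bytes at offsets 2..9: 5A 34 49 B7 21 F8 D6 12.
In big-endian order the high byte comes first in memory.
The bytes are already most-significant first: 0x5A3449B721F8D612.
0x5A3449B721F8D612 = 6499901213100267026.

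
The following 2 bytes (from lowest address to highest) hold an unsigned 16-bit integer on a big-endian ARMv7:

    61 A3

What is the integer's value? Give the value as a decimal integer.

24995

Big-endian stores the most-significant byte at the lowest address.
The bytes are already most-significant first: 0x61A3.
0x61A3 = 24995.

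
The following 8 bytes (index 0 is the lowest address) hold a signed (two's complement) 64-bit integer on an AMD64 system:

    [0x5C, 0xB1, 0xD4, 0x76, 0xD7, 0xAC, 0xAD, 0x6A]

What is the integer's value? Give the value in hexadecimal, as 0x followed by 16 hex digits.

Little-endian stores the least-significant byte at the lowest address.
Reassemble most-significant byte first: 6A AD AC D7 76 D4 B1 5C → 0x6AADACD776D4B15C.

0x6AADACD776D4B15C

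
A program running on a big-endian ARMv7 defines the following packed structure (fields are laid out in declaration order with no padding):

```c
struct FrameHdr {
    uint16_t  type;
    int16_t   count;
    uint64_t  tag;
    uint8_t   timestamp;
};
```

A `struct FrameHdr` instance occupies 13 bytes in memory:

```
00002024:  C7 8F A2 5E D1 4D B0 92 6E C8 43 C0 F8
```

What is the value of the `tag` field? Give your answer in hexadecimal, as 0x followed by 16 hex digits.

`tag` follows `type` (2 B), `count` (2 B), so it starts at offset 2 + 2 = 4 and occupies 8 bytes.
Bytes at offsets 4..11: D1 4D B0 92 6E C8 43 C0.
Big-endian stores the most-significant byte at the lowest address.
The bytes are already most-significant first: 0xD14DB0926EC843C0.

0xD14DB0926EC843C0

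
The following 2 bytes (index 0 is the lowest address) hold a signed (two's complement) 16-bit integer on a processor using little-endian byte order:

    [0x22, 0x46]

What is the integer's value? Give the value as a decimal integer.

17954

Little-endian stores the least-significant byte at the lowest address.
Reassemble most-significant byte first: 46 22 → 0x4622.
0x4622 = 17954.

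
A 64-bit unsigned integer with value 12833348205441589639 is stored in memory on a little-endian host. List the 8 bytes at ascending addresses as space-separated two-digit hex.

87 21 3E E8 32 36 19 B2

12833348205441589639 in hexadecimal, padded to 64 bits, is 0xB2193632E83E2187.
Split into bytes (most-significant first): B2 19 36 32 E8 3E 21 87.
Little-endian: lowest address holds the least-significant byte.
So at ascending addresses the bytes are 87 21 3E E8 32 36 19 B2.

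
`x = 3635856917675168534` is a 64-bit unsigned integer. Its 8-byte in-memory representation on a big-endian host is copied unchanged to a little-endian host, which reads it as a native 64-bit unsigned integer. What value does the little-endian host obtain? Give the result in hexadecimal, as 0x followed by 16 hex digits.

0x16D32C609A287532

3635856917675168534 in 64-bit hexadecimal is 0x3275289A602CD316.
Stored big-endian, the bytes at ascending addresses are 32 75 28 9A 60 2C D3 16.
Read back as little-endian, the first byte is least significant, giving 0x16D32C609A287532.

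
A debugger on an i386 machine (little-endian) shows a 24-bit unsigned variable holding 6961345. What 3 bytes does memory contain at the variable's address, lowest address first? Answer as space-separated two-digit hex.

C1 38 6A

6961345 in hexadecimal, padded to 24 bits, is 0x6A38C1.
Split into bytes (most-significant first): 6A 38 C1.
Little-endian: lowest address holds the least-significant byte.
So at ascending addresses the bytes are C1 38 6A.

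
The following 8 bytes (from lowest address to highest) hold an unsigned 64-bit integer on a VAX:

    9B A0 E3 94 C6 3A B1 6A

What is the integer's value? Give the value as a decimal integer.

7687990663474028699

Little-endian stores the least-significant byte at the lowest address.
Reassemble most-significant byte first: 6A B1 3A C6 94 E3 A0 9B → 0x6AB13AC694E3A09B.
0x6AB13AC694E3A09B = 7687990663474028699.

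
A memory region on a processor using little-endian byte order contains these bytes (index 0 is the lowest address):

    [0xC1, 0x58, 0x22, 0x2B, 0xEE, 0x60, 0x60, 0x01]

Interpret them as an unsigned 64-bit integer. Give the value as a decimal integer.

99185767844305089

Little-endian: lowest address holds the least-significant byte.
Reassemble most-significant byte first: 01 60 60 EE 2B 22 58 C1 → 0x016060EE2B2258C1.
0x016060EE2B2258C1 = 99185767844305089.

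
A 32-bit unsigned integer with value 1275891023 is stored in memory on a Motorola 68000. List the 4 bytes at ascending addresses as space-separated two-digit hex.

1275891023 in hexadecimal, padded to 32 bits, is 0x4C0C8D4F.
Split into bytes (most-significant first): 4C 0C 8D 4F.
In big-endian order the high byte comes first in memory.
So the memory order matches the most-significant-first order: 4C 0C 8D 4F.

4C 0C 8D 4F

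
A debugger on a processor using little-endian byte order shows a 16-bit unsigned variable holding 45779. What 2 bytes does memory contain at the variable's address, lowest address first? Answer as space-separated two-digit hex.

D3 B2

45779 in hexadecimal, padded to 16 bits, is 0xB2D3.
Split into bytes (most-significant first): B2 D3.
Little-endian stores the least-significant byte at the lowest address.
So at ascending addresses the bytes are D3 B2.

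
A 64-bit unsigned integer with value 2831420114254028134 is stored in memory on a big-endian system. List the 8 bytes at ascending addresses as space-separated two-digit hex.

27 4B 39 97 A8 01 DD 66

2831420114254028134 in hexadecimal, padded to 64 bits, is 0x274B3997A801DD66.
Split into bytes (most-significant first): 27 4B 39 97 A8 01 DD 66.
Big-endian: lowest address holds the most-significant byte.
So the memory order matches the most-significant-first order: 27 4B 39 97 A8 01 DD 66.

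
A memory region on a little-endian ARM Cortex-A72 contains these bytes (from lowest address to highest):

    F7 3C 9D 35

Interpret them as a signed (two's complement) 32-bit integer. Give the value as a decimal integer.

Little-endian stores the least-significant byte at the lowest address.
Reassemble most-significant byte first: 35 9D 3C F7 → 0x359D3CF7.
0x359D3CF7 = 899497207.

899497207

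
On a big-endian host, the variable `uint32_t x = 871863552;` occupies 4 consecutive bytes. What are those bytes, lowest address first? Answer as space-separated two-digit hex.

33 F7 95 00

871863552 in hexadecimal, padded to 32 bits, is 0x33F79500.
Split into bytes (most-significant first): 33 F7 95 00.
Big-endian: lowest address holds the most-significant byte.
So the memory order matches the most-significant-first order: 33 F7 95 00.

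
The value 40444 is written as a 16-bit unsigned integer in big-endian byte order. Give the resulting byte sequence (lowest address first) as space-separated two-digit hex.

9D FC

40444 in hexadecimal, padded to 16 bits, is 0x9DFC.
Split into bytes (most-significant first): 9D FC.
In big-endian order the high byte comes first in memory.
So the memory order matches the most-significant-first order: 9D FC.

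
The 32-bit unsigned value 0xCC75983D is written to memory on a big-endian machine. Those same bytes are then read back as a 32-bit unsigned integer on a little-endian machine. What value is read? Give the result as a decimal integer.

1033401804

Stored big-endian, the bytes at ascending addresses are CC 75 98 3D.
Read back as little-endian, the first byte is least significant, giving 0x3D9875CC.
0x3D9875CC = 1033401804.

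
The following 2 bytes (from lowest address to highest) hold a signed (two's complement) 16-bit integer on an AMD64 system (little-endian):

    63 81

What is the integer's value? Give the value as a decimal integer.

-32413

Little-endian: lowest address holds the least-significant byte.
Reassemble most-significant byte first: 81 63 → 0x8163.
Top bit is set, so as a signed 16-bit value this is 0x8163 − 2^16 = -32413.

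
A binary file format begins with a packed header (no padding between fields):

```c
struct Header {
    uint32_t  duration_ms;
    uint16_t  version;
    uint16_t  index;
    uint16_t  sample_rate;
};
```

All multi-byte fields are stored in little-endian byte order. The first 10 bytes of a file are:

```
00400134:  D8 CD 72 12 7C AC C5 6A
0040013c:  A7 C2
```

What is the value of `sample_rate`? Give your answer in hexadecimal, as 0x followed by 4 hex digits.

0xC2A7

`sample_rate` follows `duration_ms` (4 B), `version` (2 B), `index` (2 B), so it starts at offset 4 + 2 + 2 = 8 and occupies 2 bytes.
Bytes at offsets 8..9: A7 C2.
Little-endian: lowest address holds the least-significant byte.
Reassemble most-significant byte first: C2 A7 → 0xC2A7.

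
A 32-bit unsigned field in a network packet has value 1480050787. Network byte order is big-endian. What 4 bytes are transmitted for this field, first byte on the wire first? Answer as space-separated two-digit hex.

1480050787 in hexadecimal, padded to 32 bits, is 0x5837C863.
Split into bytes (most-significant first): 58 37 C8 63.
Big-endian: lowest address holds the most-significant byte.
So the memory order matches the most-significant-first order: 58 37 C8 63.

58 37 C8 63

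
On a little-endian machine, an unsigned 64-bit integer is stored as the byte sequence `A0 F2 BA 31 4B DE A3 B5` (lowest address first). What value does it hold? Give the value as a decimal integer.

Little-endian stores the least-significant byte at the lowest address.
Reassemble most-significant byte first: B5 A3 DE 4B 31 BA F2 A0 → 0xB5A3DE4B31BAF2A0.
0xB5A3DE4B31BAF2A0 = 13088549356607042208.

13088549356607042208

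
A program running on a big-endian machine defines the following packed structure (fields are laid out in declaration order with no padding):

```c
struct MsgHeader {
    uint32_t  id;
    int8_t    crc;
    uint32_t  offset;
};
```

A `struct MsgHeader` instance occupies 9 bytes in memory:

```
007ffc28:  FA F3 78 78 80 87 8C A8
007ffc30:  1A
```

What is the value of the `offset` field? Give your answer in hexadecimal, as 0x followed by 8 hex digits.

`offset` follows `id` (4 B), `crc` (1 B), so it starts at offset 4 + 1 = 5 and occupies 4 bytes.
Bytes at offsets 5..8: 87 8C A8 1A.
Big-endian stores the most-significant byte at the lowest address.
The bytes are already most-significant first: 0x878CA81A.

0x878CA81A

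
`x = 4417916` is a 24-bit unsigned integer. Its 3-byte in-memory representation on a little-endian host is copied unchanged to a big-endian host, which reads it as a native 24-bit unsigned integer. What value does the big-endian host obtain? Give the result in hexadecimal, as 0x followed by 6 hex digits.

0x7C6943

4417916 in 24-bit hexadecimal is 0x43697C.
Stored little-endian, the bytes at ascending addresses are 7C 69 43.
Read back as big-endian, the last byte is least significant, giving 0x7C6943.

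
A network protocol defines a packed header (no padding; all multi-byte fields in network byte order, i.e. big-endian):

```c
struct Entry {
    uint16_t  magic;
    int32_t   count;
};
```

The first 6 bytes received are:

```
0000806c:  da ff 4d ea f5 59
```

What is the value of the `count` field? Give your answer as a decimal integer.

`count` follows `magic` (2 bytes), so it starts at byte offset 2 and occupies 4 bytes.
Bytes at offsets 2..5: 4D EA F5 59.
Big-endian stores the most-significant byte at the lowest address.
The bytes are already most-significant first: 0x4DEAF559.
0x4DEAF559 = 1307243865.

1307243865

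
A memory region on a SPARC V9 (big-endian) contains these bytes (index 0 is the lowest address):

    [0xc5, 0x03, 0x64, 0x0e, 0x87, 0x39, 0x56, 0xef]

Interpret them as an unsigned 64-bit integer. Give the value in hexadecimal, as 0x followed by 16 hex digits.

0xC503640E873956EF

In big-endian order the high byte comes first in memory.
The bytes are already most-significant first: 0xC503640E873956EF.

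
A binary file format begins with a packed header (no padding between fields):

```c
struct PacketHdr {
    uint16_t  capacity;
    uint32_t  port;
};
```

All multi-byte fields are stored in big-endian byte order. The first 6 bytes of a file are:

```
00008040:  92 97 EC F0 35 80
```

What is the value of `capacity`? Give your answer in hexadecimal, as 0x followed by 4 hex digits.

0x9297

`capacity` is the first field, at byte offset 0, occupying 2 bytes.
Bytes at offsets 0..1: 92 97.
Big-endian stores the most-significant byte at the lowest address.
The bytes are already most-significant first: 0x9297.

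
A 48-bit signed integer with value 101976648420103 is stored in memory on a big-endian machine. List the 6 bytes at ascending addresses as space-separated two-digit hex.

101976648420103 in hexadecimal, padded to 48 bits, is 0x5CBF49E78B07.
Split into bytes (most-significant first): 5C BF 49 E7 8B 07.
Big-endian: lowest address holds the most-significant byte.
So the memory order matches the most-significant-first order: 5C BF 49 E7 8B 07.

5C BF 49 E7 8B 07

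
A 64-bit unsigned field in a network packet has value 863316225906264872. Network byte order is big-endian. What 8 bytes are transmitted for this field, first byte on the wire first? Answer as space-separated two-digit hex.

863316225906264872 in hexadecimal, padded to 64 bits, is 0x0BFB1D888DF94B28.
Split into bytes (most-significant first): 0B FB 1D 88 8D F9 4B 28.
In big-endian order the high byte comes first in memory.
So the memory order matches the most-significant-first order: 0B FB 1D 88 8D F9 4B 28.

0B FB 1D 88 8D F9 4B 28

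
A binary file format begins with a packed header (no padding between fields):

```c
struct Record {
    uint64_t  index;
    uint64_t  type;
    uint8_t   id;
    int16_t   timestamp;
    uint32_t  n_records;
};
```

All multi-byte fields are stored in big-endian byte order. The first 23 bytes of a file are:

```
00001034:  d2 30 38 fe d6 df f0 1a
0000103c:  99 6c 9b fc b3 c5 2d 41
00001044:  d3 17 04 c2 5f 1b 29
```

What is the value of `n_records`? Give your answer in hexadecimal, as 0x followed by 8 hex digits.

`n_records` follows `index` (8 B), `type` (8 B), `id` (1 B), `timestamp` (2 B), so it starts at offset 8 + 8 + 1 + 2 = 19 and occupies 4 bytes.
Bytes at offsets 19..22: C2 5F 1B 29.
In big-endian order the high byte comes first in memory.
The bytes are already most-significant first: 0xC25F1B29.

0xC25F1B29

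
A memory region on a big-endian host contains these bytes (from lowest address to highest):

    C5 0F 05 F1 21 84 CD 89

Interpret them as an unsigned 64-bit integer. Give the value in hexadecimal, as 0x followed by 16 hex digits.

0xC50F05F12184CD89

Big-endian stores the most-significant byte at the lowest address.
The bytes are already most-significant first: 0xC50F05F12184CD89.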